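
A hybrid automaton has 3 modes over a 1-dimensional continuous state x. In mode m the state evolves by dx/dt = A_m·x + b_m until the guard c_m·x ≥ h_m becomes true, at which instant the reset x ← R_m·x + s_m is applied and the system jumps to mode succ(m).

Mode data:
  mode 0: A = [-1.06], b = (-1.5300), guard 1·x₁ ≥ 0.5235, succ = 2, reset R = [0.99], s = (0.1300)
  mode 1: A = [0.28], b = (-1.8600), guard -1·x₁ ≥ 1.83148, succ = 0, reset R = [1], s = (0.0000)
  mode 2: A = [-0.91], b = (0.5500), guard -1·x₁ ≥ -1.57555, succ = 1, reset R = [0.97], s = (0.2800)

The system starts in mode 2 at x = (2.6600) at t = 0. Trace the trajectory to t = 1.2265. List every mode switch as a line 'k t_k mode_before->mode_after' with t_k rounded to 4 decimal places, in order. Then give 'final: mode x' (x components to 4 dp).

Mode 2: guard c·x = -1.5756 hit at Δt = 0.8240 (t = 0.8240), x⁻ = (1.5756) → reset → x⁺ = (1.8083), jump to mode 1
Mode 1: flow for 0.4025 to horizon, guard not reached → x = (1.2315)

1 0.8240 2->1
final: 1 1.2315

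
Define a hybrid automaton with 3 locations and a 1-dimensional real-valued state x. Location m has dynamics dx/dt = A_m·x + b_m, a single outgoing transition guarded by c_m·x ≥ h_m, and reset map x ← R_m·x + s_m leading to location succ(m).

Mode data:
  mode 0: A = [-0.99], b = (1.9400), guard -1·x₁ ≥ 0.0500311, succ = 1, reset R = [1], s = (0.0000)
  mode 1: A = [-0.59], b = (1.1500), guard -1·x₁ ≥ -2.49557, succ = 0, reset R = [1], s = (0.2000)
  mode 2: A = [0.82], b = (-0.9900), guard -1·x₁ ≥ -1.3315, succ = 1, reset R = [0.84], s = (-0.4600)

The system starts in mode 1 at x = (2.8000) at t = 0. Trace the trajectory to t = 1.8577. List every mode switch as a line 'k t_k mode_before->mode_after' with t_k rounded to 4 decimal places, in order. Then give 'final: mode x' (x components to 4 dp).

1 0.7506 1->0
final: 0 2.2056

Mode 1: guard c·x = -2.4956 hit at Δt = 0.7506 (t = 0.7506), x⁻ = (2.4956) → reset → x⁺ = (2.6956), jump to mode 0
Mode 0: flow for 1.1071 to horizon, guard not reached → x = (2.2056)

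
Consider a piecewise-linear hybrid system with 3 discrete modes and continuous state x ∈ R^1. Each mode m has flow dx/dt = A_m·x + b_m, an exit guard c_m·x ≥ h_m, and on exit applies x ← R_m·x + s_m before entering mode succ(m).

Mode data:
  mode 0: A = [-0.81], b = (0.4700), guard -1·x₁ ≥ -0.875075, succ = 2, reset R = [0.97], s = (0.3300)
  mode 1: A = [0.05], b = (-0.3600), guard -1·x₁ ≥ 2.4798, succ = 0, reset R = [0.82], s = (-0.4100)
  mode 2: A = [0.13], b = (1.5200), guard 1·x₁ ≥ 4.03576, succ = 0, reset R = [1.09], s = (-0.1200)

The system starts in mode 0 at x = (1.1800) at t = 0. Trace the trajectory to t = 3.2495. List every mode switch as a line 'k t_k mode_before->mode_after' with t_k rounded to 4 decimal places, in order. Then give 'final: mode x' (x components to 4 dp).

1 0.8767 0->2
2 2.4187 2->0
final: 0 2.4673

Mode 0: guard c·x = -0.8751 hit at Δt = 0.8767 (t = 0.8767), x⁻ = (0.8751) → reset → x⁺ = (1.1788), jump to mode 2
Mode 2: guard c·x = 4.0358 hit at Δt = 1.5420 (t = 2.4187), x⁻ = (4.0358) → reset → x⁺ = (4.2790), jump to mode 0
Mode 0: flow for 0.8308 to horizon, guard not reached → x = (2.4673)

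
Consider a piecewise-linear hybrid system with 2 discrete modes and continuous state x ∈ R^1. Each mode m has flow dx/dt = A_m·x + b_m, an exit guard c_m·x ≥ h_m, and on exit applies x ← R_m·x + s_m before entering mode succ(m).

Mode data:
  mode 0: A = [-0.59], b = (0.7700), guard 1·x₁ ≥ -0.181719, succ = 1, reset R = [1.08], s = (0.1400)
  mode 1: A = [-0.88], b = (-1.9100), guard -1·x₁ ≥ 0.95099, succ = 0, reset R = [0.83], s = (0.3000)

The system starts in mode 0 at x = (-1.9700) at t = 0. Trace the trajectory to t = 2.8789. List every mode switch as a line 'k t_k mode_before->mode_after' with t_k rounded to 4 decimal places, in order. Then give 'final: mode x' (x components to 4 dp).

Mode 0: guard c·x = -0.1817 hit at Δt = 1.3385 (t = 1.3385), x⁻ = (-0.1817) → reset → x⁺ = (-0.0563), jump to mode 1
Mode 1: guard c·x = 0.9510 hit at Δt = 0.6253 (t = 1.9638), x⁻ = (-0.9510) → reset → x⁺ = (-0.4893), jump to mode 0
Mode 0: guard c·x = -0.1817 hit at Δt = 0.3187 (t = 2.2825), x⁻ = (-0.1817) → reset → x⁺ = (-0.0563), jump to mode 1
Mode 1: flow for 0.5964 to horizon, guard not reached → x = (-0.9196)

1 1.3385 0->1
2 1.9638 1->0
3 2.2825 0->1
final: 1 -0.9196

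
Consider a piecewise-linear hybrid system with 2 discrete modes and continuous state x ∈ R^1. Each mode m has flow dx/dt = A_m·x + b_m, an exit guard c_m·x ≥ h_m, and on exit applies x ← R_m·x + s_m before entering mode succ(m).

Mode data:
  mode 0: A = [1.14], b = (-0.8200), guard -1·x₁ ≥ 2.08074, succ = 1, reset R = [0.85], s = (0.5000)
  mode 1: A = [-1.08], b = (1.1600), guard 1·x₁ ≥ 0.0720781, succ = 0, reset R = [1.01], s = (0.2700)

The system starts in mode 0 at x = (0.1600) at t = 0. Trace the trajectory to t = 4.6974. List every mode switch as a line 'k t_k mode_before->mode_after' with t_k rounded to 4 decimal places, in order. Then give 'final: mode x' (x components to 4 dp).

1 1.4129 0->1
2 2.1993 1->0
3 3.9594 0->1
final: 1 0.0184

Mode 0: guard c·x = 2.0807 hit at Δt = 1.4129 (t = 1.4129), x⁻ = (-2.0807) → reset → x⁺ = (-1.2686), jump to mode 1
Mode 1: guard c·x = 0.0721 hit at Δt = 0.7864 (t = 2.1993), x⁻ = (0.0721) → reset → x⁺ = (0.3428), jump to mode 0
Mode 0: guard c·x = 2.0807 hit at Δt = 1.7601 (t = 3.9594), x⁻ = (-2.0807) → reset → x⁺ = (-1.2686), jump to mode 1
Mode 1: flow for 0.7380 to horizon, guard not reached → x = (0.0184)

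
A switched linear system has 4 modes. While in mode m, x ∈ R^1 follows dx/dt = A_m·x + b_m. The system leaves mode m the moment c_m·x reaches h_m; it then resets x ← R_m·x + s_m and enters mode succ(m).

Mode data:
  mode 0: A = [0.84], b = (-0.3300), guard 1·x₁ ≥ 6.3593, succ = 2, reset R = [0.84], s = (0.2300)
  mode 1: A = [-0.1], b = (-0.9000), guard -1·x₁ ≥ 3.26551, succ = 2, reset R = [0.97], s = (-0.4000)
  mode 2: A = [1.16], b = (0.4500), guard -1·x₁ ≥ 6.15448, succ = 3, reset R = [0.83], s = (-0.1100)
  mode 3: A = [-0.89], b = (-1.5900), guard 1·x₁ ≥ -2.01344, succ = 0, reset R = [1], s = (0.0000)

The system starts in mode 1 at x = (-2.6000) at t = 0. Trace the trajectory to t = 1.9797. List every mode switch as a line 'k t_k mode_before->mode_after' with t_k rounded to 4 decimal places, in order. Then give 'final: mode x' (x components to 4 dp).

1 1.0980 1->2
2 1.6112 2->3
final: 3 -4.2587

Mode 1: guard c·x = 3.2655 hit at Δt = 1.0980 (t = 1.0980), x⁻ = (-3.2655) → reset → x⁺ = (-3.5675), jump to mode 2
Mode 2: guard c·x = 6.1545 hit at Δt = 0.5132 (t = 1.6112), x⁻ = (-6.1545) → reset → x⁺ = (-5.2182), jump to mode 3
Mode 3: flow for 0.3685 to horizon, guard not reached → x = (-4.2587)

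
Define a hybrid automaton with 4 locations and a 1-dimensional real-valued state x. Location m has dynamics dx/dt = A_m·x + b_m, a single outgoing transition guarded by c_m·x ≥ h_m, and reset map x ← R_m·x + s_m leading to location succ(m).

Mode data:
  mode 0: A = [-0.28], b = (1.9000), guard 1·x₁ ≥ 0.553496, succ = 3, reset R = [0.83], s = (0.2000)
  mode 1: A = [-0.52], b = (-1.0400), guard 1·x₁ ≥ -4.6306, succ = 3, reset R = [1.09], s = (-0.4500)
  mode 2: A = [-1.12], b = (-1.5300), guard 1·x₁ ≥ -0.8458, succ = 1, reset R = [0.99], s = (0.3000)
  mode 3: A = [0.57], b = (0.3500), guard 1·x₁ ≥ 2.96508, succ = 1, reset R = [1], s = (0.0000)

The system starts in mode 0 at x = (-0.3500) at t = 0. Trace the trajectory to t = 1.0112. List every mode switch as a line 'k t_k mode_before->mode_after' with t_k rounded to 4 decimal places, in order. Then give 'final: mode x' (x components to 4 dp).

Mode 0: guard c·x = 0.5535 hit at Δt = 0.4835 (t = 0.4835), x⁻ = (0.5535) → reset → x⁺ = (0.6594), jump to mode 3
Mode 3: flow for 0.5277 to horizon, guard not reached → x = (1.1063)

1 0.4835 0->3
final: 3 1.1063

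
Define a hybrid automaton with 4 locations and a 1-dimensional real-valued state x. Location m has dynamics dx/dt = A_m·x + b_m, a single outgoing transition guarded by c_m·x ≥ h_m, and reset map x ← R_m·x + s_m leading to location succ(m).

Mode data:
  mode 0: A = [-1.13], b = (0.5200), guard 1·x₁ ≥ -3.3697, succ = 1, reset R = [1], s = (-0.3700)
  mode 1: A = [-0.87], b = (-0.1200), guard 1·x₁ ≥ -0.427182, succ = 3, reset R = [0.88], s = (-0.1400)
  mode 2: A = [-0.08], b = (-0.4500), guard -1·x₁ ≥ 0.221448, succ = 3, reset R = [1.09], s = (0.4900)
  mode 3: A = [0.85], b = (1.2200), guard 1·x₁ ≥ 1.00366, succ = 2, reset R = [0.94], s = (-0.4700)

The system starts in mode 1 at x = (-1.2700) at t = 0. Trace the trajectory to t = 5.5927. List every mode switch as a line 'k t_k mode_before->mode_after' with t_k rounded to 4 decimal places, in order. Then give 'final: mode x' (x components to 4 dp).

Mode 1: guard c·x = -0.4272 hit at Δt = 1.5684 (t = 1.5684), x⁻ = (-0.4272) → reset → x⁺ = (-0.5159), jump to mode 3
Mode 3: guard c·x = 1.0037 hit at Δt = 1.1478 (t = 2.7162), x⁻ = (1.0037) → reset → x⁺ = (0.4734), jump to mode 2
Mode 2: guard c·x = 0.2214 hit at Δt = 1.5122 (t = 4.2284), x⁻ = (-0.2214) → reset → x⁺ = (0.2486), jump to mode 3
Mode 3: guard c·x = 1.0037 hit at Δt = 0.4358 (t = 4.6642), x⁻ = (1.0037) → reset → x⁺ = (0.4734), jump to mode 2
Mode 2: flow for 0.9285 to horizon, guard not reached → x = (0.0369)

1 1.5684 1->3
2 2.7162 3->2
3 4.2284 2->3
4 4.6642 3->2
final: 2 0.0369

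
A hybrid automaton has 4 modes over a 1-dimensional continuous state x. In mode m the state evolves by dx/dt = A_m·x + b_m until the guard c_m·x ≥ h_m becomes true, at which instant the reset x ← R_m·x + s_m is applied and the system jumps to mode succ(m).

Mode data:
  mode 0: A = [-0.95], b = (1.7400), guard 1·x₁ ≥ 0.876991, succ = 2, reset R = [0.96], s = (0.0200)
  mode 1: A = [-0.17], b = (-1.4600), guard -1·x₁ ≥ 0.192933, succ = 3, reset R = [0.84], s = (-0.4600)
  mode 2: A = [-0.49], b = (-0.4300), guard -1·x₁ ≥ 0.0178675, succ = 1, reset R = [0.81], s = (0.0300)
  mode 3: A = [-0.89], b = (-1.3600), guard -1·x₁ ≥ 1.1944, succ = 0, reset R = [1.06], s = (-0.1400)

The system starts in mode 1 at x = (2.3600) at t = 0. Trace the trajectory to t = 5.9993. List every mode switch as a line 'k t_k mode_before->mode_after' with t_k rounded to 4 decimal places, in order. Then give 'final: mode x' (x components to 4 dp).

1 1.5618 1->3
2 2.6841 3->0
3 3.9697 0->2
4 5.4080 2->1
5 5.5523 1->3
final: 3 -0.9194

Mode 1: guard c·x = 0.1929 hit at Δt = 1.5618 (t = 1.5618), x⁻ = (-0.1929) → reset → x⁺ = (-0.6221), jump to mode 3
Mode 3: guard c·x = 1.1944 hit at Δt = 1.1223 (t = 2.6841), x⁻ = (-1.1944) → reset → x⁺ = (-1.4061), jump to mode 0
Mode 0: guard c·x = 0.8770 hit at Δt = 1.2856 (t = 3.9697), x⁻ = (0.8770) → reset → x⁺ = (0.8619), jump to mode 2
Mode 2: guard c·x = 0.0179 hit at Δt = 1.4383 (t = 5.4080), x⁻ = (-0.0179) → reset → x⁺ = (0.0155), jump to mode 1
Mode 1: guard c·x = 0.1929 hit at Δt = 0.1443 (t = 5.5523), x⁻ = (-0.1929) → reset → x⁺ = (-0.6221), jump to mode 3
Mode 3: flow for 0.4470 to horizon, guard not reached → x = (-0.9194)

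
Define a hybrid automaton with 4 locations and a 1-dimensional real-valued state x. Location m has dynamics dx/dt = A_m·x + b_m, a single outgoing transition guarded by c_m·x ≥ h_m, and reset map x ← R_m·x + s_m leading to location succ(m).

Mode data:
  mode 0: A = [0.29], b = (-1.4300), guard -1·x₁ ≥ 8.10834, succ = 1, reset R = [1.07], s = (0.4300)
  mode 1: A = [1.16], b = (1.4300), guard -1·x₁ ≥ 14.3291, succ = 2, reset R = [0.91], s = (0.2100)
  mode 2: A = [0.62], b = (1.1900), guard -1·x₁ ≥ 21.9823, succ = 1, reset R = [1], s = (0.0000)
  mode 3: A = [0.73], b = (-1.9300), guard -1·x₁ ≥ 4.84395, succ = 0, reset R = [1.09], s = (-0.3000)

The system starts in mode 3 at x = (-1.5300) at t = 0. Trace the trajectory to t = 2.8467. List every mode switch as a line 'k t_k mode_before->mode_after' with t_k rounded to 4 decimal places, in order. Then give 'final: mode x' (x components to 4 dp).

1 0.8006 3->0
2 1.5439 0->1
3 2.0823 1->2
final: 2 -19.4442

Mode 3: guard c·x = 4.8440 hit at Δt = 0.8006 (t = 0.8006), x⁻ = (-4.8440) → reset → x⁺ = (-5.5799), jump to mode 0
Mode 0: guard c·x = 8.1083 hit at Δt = 0.7433 (t = 1.5439), x⁻ = (-8.1083) → reset → x⁺ = (-8.2459), jump to mode 1
Mode 1: guard c·x = 14.3291 hit at Δt = 0.5384 (t = 2.0823), x⁻ = (-14.3291) → reset → x⁺ = (-12.8295), jump to mode 2
Mode 2: flow for 0.7644 to horizon, guard not reached → x = (-19.4442)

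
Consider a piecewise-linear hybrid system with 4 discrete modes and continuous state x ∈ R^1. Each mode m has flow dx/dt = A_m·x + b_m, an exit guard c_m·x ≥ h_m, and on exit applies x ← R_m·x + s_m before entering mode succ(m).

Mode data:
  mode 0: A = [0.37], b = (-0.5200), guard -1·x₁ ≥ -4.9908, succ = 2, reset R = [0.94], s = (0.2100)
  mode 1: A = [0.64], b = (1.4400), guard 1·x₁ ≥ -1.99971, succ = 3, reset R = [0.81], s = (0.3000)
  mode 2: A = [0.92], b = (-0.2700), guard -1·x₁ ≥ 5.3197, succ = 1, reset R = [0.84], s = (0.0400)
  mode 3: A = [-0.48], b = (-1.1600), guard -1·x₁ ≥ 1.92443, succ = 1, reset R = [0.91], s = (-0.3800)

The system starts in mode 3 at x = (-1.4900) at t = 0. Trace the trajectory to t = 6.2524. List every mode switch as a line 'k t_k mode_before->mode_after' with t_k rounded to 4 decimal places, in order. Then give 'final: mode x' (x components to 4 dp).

1 1.3180 3->1
2 2.4827 1->3
3 4.1521 3->1
4 5.3168 1->3
final: 3 -1.7166

Mode 3: guard c·x = 1.9244 hit at Δt = 1.3180 (t = 1.3180), x⁻ = (-1.9244) → reset → x⁺ = (-2.1312), jump to mode 1
Mode 1: guard c·x = -1.9997 hit at Δt = 1.1648 (t = 2.4827), x⁻ = (-1.9997) → reset → x⁺ = (-1.3198), jump to mode 3
Mode 3: guard c·x = 1.9244 hit at Δt = 1.6693 (t = 4.1521), x⁻ = (-1.9244) → reset → x⁺ = (-2.1312), jump to mode 1
Mode 1: guard c·x = -1.9997 hit at Δt = 1.1648 (t = 5.3168), x⁻ = (-1.9997) → reset → x⁺ = (-1.3198), jump to mode 3
Mode 3: flow for 0.9356 to horizon, guard not reached → x = (-1.7166)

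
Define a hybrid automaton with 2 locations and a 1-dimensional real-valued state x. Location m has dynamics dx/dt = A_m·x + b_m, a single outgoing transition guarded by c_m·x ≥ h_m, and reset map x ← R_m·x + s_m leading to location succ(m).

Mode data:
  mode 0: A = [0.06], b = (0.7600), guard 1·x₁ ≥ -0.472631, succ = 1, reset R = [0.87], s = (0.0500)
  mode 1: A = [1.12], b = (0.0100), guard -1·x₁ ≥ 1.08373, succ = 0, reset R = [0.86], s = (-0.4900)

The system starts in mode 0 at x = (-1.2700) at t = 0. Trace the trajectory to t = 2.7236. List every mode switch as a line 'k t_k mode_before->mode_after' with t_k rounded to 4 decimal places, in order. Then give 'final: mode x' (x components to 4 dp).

Mode 0: guard c·x = -0.4726 hit at Δt = 1.1271 (t = 1.1271), x⁻ = (-0.4726) → reset → x⁺ = (-0.3612), jump to mode 1
Mode 1: guard c·x = 1.0837 hit at Δt = 0.9960 (t = 2.1231), x⁻ = (-1.0837) → reset → x⁺ = (-1.4220), jump to mode 0
Mode 0: flow for 0.6005 to horizon, guard not reached → x = (-1.0095)

1 1.1271 0->1
2 2.1231 1->0
final: 0 -1.0095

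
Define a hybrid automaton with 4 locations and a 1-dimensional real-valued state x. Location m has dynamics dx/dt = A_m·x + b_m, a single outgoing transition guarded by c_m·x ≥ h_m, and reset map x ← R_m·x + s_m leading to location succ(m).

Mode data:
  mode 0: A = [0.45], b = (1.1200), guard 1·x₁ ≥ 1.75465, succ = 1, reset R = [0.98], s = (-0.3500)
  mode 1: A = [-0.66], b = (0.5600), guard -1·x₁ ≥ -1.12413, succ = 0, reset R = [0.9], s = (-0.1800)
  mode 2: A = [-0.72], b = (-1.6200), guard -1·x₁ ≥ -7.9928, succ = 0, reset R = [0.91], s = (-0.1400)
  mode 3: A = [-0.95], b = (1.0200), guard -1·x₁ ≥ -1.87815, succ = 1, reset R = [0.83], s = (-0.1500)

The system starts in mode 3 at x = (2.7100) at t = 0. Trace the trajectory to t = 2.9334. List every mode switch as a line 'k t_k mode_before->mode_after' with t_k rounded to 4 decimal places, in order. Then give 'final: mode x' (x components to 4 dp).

1 0.7474 3->1
2 1.8224 1->0
3 2.3674 0->1
final: 1 1.2071

Mode 3: guard c·x = -1.8781 hit at Δt = 0.7474 (t = 0.7474), x⁻ = (1.8781) → reset → x⁺ = (1.4089), jump to mode 1
Mode 1: guard c·x = -1.1241 hit at Δt = 1.0750 (t = 1.8224), x⁻ = (1.1241) → reset → x⁺ = (0.8317), jump to mode 0
Mode 0: guard c·x = 1.7547 hit at Δt = 0.5450 (t = 2.3674), x⁻ = (1.7546) → reset → x⁺ = (1.3696), jump to mode 1
Mode 1: flow for 0.5660 to horizon, guard not reached → x = (1.2071)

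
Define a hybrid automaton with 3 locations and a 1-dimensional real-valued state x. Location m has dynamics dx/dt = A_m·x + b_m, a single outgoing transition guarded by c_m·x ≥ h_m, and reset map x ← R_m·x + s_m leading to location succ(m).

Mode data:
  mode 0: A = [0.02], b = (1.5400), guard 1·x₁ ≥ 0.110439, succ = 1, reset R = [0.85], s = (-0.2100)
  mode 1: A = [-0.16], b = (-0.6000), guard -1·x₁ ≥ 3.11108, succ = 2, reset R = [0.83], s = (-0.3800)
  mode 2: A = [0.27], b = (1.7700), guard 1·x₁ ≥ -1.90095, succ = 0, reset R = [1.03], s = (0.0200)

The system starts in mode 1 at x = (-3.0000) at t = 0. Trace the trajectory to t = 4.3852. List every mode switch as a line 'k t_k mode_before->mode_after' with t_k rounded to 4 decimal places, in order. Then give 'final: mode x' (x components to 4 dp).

Mode 1: guard c·x = 3.1111 hit at Δt = 1.0018 (t = 1.0018), x⁻ = (-3.1111) → reset → x⁺ = (-2.9622), jump to mode 2
Mode 2: guard c·x = -1.9009 hit at Δt = 0.9584 (t = 1.9602), x⁻ = (-1.9010) → reset → x⁺ = (-1.9380), jump to mode 0
Mode 0: guard c·x = 0.1104 hit at Δt = 1.3462 (t = 3.3064), x⁻ = (0.1104) → reset → x⁺ = (-0.1161), jump to mode 1
Mode 1: flow for 1.0788 to horizon, guard not reached → x = (-0.6922)

1 1.0018 1->2
2 1.9602 2->0
3 3.3064 0->1
final: 1 -0.6922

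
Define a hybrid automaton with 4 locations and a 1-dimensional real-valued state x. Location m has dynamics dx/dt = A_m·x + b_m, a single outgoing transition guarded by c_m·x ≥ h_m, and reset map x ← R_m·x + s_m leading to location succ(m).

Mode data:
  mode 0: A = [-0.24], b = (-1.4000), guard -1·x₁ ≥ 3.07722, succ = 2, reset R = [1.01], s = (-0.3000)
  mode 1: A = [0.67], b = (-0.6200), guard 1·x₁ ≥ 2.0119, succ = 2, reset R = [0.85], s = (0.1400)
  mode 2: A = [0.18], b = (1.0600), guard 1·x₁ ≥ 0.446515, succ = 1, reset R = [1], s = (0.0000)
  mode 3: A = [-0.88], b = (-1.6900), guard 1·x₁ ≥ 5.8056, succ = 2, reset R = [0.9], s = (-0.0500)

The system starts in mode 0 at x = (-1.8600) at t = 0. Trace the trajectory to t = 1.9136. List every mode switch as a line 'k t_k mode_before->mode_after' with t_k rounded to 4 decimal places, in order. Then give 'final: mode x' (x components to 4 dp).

Mode 0: guard c·x = 3.0772 hit at Δt = 1.5241 (t = 1.5241), x⁻ = (-3.0772) → reset → x⁺ = (-3.4080), jump to mode 2
Mode 2: flow for 0.3895 to horizon, guard not reached → x = (-3.2278)

1 1.5241 0->2
final: 2 -3.2278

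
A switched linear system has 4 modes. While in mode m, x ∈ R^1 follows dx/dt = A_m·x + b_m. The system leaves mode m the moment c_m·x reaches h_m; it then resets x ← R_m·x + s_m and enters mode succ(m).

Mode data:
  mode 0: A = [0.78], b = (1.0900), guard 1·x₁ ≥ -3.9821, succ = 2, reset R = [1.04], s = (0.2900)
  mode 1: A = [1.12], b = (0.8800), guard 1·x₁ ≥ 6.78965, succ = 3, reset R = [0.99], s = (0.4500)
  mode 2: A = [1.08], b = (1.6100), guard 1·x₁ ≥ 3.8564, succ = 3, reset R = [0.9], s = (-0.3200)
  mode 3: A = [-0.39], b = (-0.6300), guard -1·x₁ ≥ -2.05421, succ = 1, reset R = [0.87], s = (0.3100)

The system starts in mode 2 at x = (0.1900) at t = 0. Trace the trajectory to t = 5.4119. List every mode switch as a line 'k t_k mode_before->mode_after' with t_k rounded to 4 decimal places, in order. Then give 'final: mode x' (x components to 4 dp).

1 1.0716 2->3
2 1.7420 3->1
3 2.6046 1->3
4 4.8436 3->1
final: 1 4.6625

Mode 2: guard c·x = 3.8564 hit at Δt = 1.0716 (t = 1.0716), x⁻ = (3.8564) → reset → x⁺ = (3.1508), jump to mode 3
Mode 3: guard c·x = -2.0542 hit at Δt = 0.6704 (t = 1.7420), x⁻ = (2.0542) → reset → x⁺ = (2.0972), jump to mode 1
Mode 1: guard c·x = 6.7896 hit at Δt = 0.8626 (t = 2.6046), x⁻ = (6.7896) → reset → x⁺ = (7.1718), jump to mode 3
Mode 3: guard c·x = -2.0542 hit at Δt = 2.2390 (t = 4.8436), x⁻ = (2.0542) → reset → x⁺ = (2.0972), jump to mode 1
Mode 1: flow for 0.5683 to horizon, guard not reached → x = (4.6625)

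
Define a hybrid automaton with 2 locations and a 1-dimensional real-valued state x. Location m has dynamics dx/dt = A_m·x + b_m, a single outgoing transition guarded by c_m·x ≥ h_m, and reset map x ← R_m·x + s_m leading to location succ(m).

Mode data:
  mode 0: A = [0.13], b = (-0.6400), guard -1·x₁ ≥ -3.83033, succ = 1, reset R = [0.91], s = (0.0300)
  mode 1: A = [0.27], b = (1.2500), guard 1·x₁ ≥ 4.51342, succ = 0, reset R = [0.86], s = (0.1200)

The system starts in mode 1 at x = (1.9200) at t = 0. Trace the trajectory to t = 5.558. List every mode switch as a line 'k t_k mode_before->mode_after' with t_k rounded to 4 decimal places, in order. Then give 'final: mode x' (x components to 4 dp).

1 1.2355 1->0
2 2.5463 0->1
3 2.9743 1->0
4 4.2852 0->1
5 4.7132 1->0
final: 0 3.8946

Mode 1: guard c·x = 4.5134 hit at Δt = 1.2355 (t = 1.2355), x⁻ = (4.5134) → reset → x⁺ = (4.0015), jump to mode 0
Mode 0: guard c·x = -3.8303 hit at Δt = 1.3108 (t = 2.5463), x⁻ = (3.8303) → reset → x⁺ = (3.5156), jump to mode 1
Mode 1: guard c·x = 4.5134 hit at Δt = 0.4280 (t = 2.9743), x⁻ = (4.5134) → reset → x⁺ = (4.0015), jump to mode 0
Mode 0: guard c·x = -3.8303 hit at Δt = 1.3108 (t = 4.2852), x⁻ = (3.8303) → reset → x⁺ = (3.5156), jump to mode 1
Mode 1: guard c·x = 4.5134 hit at Δt = 0.4280 (t = 4.7132), x⁻ = (4.5134) → reset → x⁺ = (4.0015), jump to mode 0
Mode 0: flow for 0.8448 to horizon, guard not reached → x = (3.8946)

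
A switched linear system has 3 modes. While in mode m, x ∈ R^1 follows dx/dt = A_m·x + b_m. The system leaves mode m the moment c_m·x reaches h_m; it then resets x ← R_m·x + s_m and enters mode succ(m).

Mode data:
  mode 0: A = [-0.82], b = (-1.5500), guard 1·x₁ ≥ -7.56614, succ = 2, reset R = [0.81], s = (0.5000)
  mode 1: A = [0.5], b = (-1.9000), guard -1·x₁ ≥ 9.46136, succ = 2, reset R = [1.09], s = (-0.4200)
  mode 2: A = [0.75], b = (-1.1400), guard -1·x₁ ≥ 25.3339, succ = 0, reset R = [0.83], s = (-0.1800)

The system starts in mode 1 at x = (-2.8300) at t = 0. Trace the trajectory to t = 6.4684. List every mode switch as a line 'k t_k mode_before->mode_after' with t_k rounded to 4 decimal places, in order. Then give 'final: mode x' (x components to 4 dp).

1 1.3865 1->2
2 2.4327 2->0
3 3.9263 0->2
4 5.6910 2->0
final: 0 -12.1014

Mode 1: guard c·x = 9.4614 hit at Δt = 1.3865 (t = 1.3865), x⁻ = (-9.4614) → reset → x⁺ = (-10.7329), jump to mode 2
Mode 2: guard c·x = 25.3339 hit at Δt = 1.0462 (t = 2.4327), x⁻ = (-25.3339) → reset → x⁺ = (-21.2071), jump to mode 0
Mode 0: guard c·x = -7.5661 hit at Δt = 1.4936 (t = 3.9263), x⁻ = (-7.5661) → reset → x⁺ = (-5.6286), jump to mode 2
Mode 2: guard c·x = 25.3339 hit at Δt = 1.7647 (t = 5.6910), x⁻ = (-25.3339) → reset → x⁺ = (-21.2071), jump to mode 0
Mode 0: flow for 0.7774 to horizon, guard not reached → x = (-12.1014)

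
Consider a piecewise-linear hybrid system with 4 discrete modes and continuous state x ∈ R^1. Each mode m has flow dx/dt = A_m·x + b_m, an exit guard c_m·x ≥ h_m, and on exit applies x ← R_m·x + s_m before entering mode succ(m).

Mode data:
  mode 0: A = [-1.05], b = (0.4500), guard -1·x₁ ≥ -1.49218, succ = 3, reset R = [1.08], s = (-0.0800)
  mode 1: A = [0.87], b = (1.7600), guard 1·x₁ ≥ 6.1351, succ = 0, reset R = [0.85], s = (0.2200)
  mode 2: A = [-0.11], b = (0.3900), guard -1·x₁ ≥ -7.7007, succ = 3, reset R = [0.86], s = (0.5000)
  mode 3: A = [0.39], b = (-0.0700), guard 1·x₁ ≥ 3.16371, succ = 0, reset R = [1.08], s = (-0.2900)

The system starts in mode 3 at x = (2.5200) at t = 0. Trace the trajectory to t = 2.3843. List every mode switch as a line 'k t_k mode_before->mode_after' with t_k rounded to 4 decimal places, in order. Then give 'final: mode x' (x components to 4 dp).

Mode 3: guard c·x = 3.1637 hit at Δt = 0.6230 (t = 0.6230), x⁻ = (3.1637) → reset → x⁺ = (3.1268), jump to mode 0
Mode 0: guard c·x = -1.4922 hit at Δt = 0.8866 (t = 1.5096), x⁻ = (1.4922) → reset → x⁺ = (1.5316), jump to mode 3
Mode 3: flow for 0.8747 to horizon, guard not reached → x = (2.0812)

1 0.6230 3->0
2 1.5096 0->3
final: 3 2.0812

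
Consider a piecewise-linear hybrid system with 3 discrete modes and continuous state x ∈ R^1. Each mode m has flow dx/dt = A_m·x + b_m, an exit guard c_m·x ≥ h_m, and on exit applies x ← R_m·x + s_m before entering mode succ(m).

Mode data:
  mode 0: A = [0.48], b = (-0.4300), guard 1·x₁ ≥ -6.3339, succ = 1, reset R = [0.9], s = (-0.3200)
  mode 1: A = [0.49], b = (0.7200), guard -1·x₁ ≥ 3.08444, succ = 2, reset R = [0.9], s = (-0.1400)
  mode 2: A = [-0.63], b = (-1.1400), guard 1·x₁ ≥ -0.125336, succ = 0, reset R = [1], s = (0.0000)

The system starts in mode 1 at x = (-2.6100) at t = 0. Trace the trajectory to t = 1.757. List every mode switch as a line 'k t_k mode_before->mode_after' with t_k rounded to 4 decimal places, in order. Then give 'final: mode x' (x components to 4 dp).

Mode 1: guard c·x = 3.0844 hit at Δt = 0.7098 (t = 0.7098), x⁻ = (-3.0844) → reset → x⁺ = (-2.9160), jump to mode 2
Mode 2: flow for 1.0472 to horizon, guard not reached → x = (-2.3816)

1 0.7098 1->2
final: 2 -2.3816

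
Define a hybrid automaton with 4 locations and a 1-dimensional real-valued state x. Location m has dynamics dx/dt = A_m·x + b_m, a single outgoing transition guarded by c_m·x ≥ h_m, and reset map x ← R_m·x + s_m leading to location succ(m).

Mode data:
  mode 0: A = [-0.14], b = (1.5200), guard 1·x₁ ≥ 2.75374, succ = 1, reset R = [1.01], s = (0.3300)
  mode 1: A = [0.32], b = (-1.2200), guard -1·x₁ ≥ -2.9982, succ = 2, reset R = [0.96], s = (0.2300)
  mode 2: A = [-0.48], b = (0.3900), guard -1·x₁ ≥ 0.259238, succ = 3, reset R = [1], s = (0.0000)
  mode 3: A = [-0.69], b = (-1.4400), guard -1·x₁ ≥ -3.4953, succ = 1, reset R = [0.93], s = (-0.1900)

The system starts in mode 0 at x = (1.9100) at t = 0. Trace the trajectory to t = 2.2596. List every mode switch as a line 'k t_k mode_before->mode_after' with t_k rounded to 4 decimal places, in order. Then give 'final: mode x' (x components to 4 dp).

1 0.7075 0->1
2 1.1747 1->2
final: 2 2.1764

Mode 0: guard c·x = 2.7537 hit at Δt = 0.7075 (t = 0.7075), x⁻ = (2.7537) → reset → x⁺ = (3.1113), jump to mode 1
Mode 1: guard c·x = -2.9982 hit at Δt = 0.4672 (t = 1.1747), x⁻ = (2.9982) → reset → x⁺ = (3.1083), jump to mode 2
Mode 2: flow for 1.0849 to horizon, guard not reached → x = (2.1764)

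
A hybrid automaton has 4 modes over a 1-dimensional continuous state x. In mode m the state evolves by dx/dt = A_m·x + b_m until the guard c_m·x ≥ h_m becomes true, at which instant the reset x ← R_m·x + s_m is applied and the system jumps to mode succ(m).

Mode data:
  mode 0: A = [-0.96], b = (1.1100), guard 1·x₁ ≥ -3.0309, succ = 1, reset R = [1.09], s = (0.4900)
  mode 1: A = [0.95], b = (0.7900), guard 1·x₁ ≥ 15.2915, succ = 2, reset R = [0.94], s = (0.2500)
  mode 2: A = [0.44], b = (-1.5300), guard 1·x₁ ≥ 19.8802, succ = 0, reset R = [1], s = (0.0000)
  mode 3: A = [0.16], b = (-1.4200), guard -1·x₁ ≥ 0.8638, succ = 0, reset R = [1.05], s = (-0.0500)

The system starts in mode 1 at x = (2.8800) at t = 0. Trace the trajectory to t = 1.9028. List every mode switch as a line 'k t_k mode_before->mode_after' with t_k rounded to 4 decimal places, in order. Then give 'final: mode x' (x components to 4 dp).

Mode 1: guard c·x = 15.2915 hit at Δt = 1.5461 (t = 1.5461), x⁻ = (15.2915) → reset → x⁺ = (14.6240), jump to mode 2
Mode 2: flow for 0.3567 to horizon, guard not reached → x = (16.5182)

1 1.5461 1->2
final: 2 16.5182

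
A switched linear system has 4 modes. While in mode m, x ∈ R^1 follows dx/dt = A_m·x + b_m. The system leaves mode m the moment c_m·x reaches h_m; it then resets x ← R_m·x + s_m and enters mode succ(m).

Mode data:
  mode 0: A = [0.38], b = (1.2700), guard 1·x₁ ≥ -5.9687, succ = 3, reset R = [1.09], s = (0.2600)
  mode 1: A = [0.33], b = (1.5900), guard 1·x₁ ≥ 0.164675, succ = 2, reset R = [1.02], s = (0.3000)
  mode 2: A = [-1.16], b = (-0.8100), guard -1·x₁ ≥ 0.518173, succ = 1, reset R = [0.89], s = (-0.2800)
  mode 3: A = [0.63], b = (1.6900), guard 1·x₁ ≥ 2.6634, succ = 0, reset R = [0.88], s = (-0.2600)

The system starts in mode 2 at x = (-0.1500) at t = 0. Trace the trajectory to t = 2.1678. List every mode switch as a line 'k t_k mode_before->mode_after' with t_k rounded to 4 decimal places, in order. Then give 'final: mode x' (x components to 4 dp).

1 0.9597 2->1
2 1.5677 1->2
final: 2 -0.1169

Mode 2: guard c·x = 0.5182 hit at Δt = 0.9597 (t = 0.9597), x⁻ = (-0.5182) → reset → x⁺ = (-0.7412), jump to mode 1
Mode 1: guard c·x = 0.1647 hit at Δt = 0.6080 (t = 1.5677), x⁻ = (0.1647) → reset → x⁺ = (0.4680), jump to mode 2
Mode 2: flow for 0.6001 to horizon, guard not reached → x = (-0.1169)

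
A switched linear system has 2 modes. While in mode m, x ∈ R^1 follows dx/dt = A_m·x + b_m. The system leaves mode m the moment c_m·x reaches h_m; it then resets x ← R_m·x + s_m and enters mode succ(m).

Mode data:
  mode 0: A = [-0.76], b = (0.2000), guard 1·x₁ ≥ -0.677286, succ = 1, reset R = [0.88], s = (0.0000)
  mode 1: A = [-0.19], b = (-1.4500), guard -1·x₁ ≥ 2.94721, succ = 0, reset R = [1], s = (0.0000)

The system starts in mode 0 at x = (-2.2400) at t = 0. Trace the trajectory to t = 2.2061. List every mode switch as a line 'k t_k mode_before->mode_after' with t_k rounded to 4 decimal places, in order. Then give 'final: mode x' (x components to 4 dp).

Mode 0: guard c·x = -0.6773 hit at Δt = 1.2881 (t = 1.2881), x⁻ = (-0.6773) → reset → x⁺ = (-0.5960), jump to mode 1
Mode 1: flow for 0.9180 to horizon, guard not reached → x = (-1.7221)

1 1.2881 0->1
final: 1 -1.7221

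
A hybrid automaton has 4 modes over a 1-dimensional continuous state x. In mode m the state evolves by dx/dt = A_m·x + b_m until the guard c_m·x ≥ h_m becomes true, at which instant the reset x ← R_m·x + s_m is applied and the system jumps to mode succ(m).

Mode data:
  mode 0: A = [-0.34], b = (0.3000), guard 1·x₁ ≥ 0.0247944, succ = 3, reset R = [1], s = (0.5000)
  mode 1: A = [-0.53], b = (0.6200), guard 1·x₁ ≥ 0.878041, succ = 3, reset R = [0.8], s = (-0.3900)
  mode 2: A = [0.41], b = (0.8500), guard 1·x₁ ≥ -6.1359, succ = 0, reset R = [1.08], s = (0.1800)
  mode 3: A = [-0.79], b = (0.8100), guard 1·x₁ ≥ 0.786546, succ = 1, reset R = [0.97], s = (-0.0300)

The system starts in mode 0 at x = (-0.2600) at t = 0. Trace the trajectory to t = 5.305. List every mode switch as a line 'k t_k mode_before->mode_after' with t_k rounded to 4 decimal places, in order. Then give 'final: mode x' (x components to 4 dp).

Mode 0: guard c·x = 0.0248 hit at Δt = 0.8434 (t = 0.8434), x⁻ = (0.0248) → reset → x⁺ = (0.5248), jump to mode 3
Mode 3: guard c·x = 0.7865 hit at Δt = 0.9369 (t = 1.7803), x⁻ = (0.7865) → reset → x⁺ = (0.7329), jump to mode 1
Mode 1: guard c·x = 0.8780 hit at Δt = 0.7616 (t = 2.5419), x⁻ = (0.8780) → reset → x⁺ = (0.3124), jump to mode 3
Mode 3: guard c·x = 0.7865 hit at Δt = 1.3846 (t = 3.9265), x⁻ = (0.7865) → reset → x⁺ = (0.7329), jump to mode 1
Mode 1: guard c·x = 0.8780 hit at Δt = 0.7616 (t = 4.6881), x⁻ = (0.8780) → reset → x⁺ = (0.3124), jump to mode 3
Mode 3: flow for 0.6169 to horizon, guard not reached → x = (0.5874)

1 0.8434 0->3
2 1.7803 3->1
3 2.5419 1->3
4 3.9265 3->1
5 4.6881 1->3
final: 3 0.5874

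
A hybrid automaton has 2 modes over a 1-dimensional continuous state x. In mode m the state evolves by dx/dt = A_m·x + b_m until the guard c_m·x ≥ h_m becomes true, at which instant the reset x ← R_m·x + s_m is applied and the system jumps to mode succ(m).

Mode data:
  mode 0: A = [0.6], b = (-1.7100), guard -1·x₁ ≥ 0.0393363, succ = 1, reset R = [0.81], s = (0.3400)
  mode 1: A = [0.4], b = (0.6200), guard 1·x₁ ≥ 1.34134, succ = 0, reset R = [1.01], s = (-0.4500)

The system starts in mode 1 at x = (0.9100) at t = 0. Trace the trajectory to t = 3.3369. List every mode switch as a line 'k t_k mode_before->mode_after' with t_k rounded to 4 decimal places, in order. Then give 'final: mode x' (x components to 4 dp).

1 0.4039 1->0
2 1.0633 0->1
3 2.1687 1->0
4 2.8281 0->1
final: 1 0.7276

Mode 1: guard c·x = 1.3413 hit at Δt = 0.4039 (t = 0.4039), x⁻ = (1.3413) → reset → x⁺ = (0.9048), jump to mode 0
Mode 0: guard c·x = 0.0393 hit at Δt = 0.6594 (t = 1.0633), x⁻ = (-0.0393) → reset → x⁺ = (0.3081), jump to mode 1
Mode 1: guard c·x = 1.3413 hit at Δt = 1.1054 (t = 2.1687), x⁻ = (1.3413) → reset → x⁺ = (0.9048), jump to mode 0
Mode 0: guard c·x = 0.0393 hit at Δt = 0.6594 (t = 2.8281), x⁻ = (-0.0393) → reset → x⁺ = (0.3081), jump to mode 1
Mode 1: flow for 0.5088 to horizon, guard not reached → x = (0.7276)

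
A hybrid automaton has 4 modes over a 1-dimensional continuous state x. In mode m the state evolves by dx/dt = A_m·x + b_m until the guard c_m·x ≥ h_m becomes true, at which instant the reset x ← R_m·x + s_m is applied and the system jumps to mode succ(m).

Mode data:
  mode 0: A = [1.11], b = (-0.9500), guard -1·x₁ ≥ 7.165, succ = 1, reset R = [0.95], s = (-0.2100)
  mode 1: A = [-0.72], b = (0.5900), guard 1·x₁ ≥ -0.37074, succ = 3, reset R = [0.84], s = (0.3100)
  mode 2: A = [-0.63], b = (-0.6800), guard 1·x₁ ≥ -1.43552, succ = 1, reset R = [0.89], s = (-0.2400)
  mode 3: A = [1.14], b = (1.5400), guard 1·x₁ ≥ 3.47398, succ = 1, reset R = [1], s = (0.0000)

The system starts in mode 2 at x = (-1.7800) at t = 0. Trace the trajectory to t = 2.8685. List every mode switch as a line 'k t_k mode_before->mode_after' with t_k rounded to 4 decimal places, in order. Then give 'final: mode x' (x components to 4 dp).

Mode 2: guard c·x = -1.4355 hit at Δt = 1.0740 (t = 1.0740), x⁻ = (-1.4355) → reset → x⁺ = (-1.5176), jump to mode 1
Mode 1: guard c·x = -0.3707 hit at Δt = 0.9372 (t = 2.0112), x⁻ = (-0.3707) → reset → x⁺ = (-0.0014), jump to mode 3
Mode 3: flow for 0.8573 to horizon, guard not reached → x = (2.2351)

1 1.0740 2->1
2 2.0112 1->3
final: 3 2.2351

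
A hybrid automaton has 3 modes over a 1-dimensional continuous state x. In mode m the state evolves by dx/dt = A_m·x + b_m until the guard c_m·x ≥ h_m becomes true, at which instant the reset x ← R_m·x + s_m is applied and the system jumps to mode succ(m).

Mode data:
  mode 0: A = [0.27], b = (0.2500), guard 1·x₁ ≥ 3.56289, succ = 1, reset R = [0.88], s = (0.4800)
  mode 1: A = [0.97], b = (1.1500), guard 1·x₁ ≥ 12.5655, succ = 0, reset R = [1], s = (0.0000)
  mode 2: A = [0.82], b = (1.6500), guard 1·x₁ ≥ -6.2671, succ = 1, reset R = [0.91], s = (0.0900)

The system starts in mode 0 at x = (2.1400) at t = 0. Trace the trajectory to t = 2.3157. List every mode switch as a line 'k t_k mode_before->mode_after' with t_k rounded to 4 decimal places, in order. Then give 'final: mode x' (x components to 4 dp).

1 1.4120 0->1
final: 1 10.3496

Mode 0: guard c·x = 3.5629 hit at Δt = 1.4120 (t = 1.4120), x⁻ = (3.5629) → reset → x⁺ = (3.6153), jump to mode 1
Mode 1: flow for 0.9037 to horizon, guard not reached → x = (10.3496)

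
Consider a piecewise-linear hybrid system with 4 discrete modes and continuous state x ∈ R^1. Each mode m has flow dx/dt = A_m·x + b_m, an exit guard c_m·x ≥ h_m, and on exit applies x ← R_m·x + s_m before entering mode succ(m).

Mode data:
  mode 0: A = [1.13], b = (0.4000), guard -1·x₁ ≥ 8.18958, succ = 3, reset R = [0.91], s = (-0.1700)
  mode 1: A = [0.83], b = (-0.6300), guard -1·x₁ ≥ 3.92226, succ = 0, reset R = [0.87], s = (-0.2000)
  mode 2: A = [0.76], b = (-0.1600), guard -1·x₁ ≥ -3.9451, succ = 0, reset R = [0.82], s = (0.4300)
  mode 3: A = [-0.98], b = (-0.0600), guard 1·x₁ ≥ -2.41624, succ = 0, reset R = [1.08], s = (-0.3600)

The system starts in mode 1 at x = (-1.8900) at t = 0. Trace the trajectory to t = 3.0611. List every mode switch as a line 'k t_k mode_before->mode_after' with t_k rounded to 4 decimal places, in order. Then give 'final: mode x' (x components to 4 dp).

Mode 1: guard c·x = 3.9223 hit at Δt = 0.6860 (t = 0.6860), x⁻ = (-3.9223) → reset → x⁺ = (-3.6124), jump to mode 0
Mode 0: guard c·x = 8.1896 hit at Δt = 0.7765 (t = 1.4625), x⁻ = (-8.1896) → reset → x⁺ = (-7.6225), jump to mode 3
Mode 3: guard c·x = -2.4162 hit at Δt = 1.1903 (t = 2.6528), x⁻ = (-2.4162) → reset → x⁺ = (-2.9695), jump to mode 0
Mode 0: flow for 0.4083 to horizon, guard not reached → x = (-4.5029)

1 0.6860 1->0
2 1.4625 0->3
3 2.6528 3->0
final: 0 -4.5029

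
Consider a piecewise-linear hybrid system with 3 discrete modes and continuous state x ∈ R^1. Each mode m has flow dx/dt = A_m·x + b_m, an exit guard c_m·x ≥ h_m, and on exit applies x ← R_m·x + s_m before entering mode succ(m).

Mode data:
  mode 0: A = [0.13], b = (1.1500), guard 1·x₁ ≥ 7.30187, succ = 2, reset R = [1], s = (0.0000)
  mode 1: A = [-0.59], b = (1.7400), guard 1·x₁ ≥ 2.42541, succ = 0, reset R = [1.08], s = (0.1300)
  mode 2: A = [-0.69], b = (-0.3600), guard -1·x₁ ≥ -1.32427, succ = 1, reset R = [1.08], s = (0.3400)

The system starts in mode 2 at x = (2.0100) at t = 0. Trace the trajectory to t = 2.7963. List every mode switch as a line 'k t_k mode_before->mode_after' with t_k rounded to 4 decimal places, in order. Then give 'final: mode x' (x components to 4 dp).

1 0.4578 2->1
2 1.8330 1->0
final: 0 4.2964

Mode 2: guard c·x = -1.3243 hit at Δt = 0.4578 (t = 0.4578), x⁻ = (1.3243) → reset → x⁺ = (1.7702), jump to mode 1
Mode 1: guard c·x = 2.4254 hit at Δt = 1.3752 (t = 1.8330), x⁻ = (2.4254) → reset → x⁺ = (2.7494), jump to mode 0
Mode 0: flow for 0.9633 to horizon, guard not reached → x = (4.2964)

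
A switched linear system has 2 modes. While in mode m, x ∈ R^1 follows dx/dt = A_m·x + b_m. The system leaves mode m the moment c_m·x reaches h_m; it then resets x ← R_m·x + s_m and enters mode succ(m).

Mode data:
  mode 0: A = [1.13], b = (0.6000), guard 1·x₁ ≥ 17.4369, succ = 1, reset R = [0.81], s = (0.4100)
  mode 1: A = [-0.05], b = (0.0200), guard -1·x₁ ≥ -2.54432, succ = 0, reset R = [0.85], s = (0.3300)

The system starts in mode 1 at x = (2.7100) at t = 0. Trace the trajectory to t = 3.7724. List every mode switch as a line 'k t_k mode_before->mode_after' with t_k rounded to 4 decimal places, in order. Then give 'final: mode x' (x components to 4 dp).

Mode 1: guard c·x = -2.5443 hit at Δt = 1.4885 (t = 1.4885), x⁻ = (2.5443) → reset → x⁺ = (2.4927), jump to mode 0
Mode 0: guard c·x = 17.4369 hit at Δt = 1.5771 (t = 3.0656), x⁻ = (17.4369) → reset → x⁺ = (14.5339), jump to mode 1
Mode 1: flow for 0.7068 to horizon, guard not reached → x = (14.0431)

1 1.4885 1->0
2 3.0656 0->1
final: 1 14.0431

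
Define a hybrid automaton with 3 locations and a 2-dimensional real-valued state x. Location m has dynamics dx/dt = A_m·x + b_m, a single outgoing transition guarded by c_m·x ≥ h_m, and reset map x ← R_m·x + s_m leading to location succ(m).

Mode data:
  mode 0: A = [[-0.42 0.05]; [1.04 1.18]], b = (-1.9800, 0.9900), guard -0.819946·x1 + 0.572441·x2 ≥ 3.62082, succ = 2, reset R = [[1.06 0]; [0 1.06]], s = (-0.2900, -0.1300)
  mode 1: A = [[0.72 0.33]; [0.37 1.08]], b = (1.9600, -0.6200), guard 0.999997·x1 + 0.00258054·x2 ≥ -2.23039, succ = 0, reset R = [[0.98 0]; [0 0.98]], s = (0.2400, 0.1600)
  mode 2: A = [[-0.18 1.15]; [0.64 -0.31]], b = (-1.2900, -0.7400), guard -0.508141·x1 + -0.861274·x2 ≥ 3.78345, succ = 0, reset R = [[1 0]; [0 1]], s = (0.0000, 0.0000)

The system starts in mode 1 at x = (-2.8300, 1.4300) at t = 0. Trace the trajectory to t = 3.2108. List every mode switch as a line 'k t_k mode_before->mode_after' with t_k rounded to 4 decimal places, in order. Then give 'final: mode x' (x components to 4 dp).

Mode 1: guard c·x = -2.2304 hit at Δt = 1.0533 (t = 1.0533), x⁻ = (-2.2339, 1.3413) → reset → x⁺ = (-1.9492, 1.4745), jump to mode 0
Mode 0: guard c·x = 3.6208 hit at Δt = 1.1624 (t = 2.2157), x⁻ = (-2.9322, 2.1253) → reset → x⁺ = (-3.3981, 2.1228), jump to mode 2
Mode 2: flow for 0.9951 to horizon, guard not reached → x = (-3.4417, -0.7995)

1 1.0533 1->0
2 2.2157 0->2
final: 2 -3.4417 -0.7995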